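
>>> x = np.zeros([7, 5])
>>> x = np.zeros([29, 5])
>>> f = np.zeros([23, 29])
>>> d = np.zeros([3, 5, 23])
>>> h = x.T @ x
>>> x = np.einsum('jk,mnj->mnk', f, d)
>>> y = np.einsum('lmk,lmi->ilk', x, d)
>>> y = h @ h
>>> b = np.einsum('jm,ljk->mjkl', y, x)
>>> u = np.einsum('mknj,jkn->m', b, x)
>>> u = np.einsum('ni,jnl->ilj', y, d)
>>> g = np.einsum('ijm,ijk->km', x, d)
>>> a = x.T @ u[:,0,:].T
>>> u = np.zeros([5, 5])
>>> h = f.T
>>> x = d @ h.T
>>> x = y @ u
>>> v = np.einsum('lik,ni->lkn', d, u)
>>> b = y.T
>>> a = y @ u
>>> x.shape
(5, 5)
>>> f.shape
(23, 29)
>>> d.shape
(3, 5, 23)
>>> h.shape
(29, 23)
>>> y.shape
(5, 5)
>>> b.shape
(5, 5)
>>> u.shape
(5, 5)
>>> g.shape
(23, 29)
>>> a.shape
(5, 5)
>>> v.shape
(3, 23, 5)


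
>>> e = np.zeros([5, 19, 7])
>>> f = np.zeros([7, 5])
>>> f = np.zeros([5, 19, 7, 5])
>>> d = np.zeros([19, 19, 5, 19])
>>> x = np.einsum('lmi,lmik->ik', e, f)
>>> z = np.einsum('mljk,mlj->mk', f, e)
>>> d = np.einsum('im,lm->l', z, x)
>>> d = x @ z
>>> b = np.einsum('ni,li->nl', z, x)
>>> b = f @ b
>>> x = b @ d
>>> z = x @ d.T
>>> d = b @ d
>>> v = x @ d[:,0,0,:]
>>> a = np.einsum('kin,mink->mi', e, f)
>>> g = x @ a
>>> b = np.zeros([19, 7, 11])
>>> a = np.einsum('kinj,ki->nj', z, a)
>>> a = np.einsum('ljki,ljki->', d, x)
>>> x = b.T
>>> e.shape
(5, 19, 7)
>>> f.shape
(5, 19, 7, 5)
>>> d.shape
(5, 19, 7, 5)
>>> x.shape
(11, 7, 19)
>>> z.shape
(5, 19, 7, 7)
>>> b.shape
(19, 7, 11)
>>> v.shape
(5, 19, 7, 5)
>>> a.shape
()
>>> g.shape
(5, 19, 7, 19)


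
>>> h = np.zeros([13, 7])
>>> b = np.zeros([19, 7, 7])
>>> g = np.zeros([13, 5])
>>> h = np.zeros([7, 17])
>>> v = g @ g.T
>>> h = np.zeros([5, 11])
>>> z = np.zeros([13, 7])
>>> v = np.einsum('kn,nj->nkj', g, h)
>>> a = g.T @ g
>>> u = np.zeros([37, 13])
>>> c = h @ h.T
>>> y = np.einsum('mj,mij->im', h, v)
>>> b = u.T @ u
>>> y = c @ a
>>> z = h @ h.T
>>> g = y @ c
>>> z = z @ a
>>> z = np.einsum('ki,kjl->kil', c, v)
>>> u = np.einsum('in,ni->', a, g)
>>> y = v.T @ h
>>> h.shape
(5, 11)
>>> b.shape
(13, 13)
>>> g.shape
(5, 5)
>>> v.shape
(5, 13, 11)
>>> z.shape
(5, 5, 11)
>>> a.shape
(5, 5)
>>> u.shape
()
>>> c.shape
(5, 5)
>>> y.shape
(11, 13, 11)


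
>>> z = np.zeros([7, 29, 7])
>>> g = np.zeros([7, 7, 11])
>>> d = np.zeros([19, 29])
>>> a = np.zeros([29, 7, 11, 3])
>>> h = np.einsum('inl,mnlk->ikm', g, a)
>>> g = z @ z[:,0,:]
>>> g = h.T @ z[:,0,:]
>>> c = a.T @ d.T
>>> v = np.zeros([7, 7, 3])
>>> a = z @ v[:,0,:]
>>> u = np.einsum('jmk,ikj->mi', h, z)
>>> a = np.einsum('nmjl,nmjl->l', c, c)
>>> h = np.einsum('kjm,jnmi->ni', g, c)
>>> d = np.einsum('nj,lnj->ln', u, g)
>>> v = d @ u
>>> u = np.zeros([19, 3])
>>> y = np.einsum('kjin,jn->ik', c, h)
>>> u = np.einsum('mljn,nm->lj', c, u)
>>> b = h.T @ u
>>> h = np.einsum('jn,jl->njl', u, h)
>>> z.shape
(7, 29, 7)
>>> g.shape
(29, 3, 7)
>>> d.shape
(29, 3)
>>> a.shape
(19,)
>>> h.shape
(7, 11, 19)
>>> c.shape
(3, 11, 7, 19)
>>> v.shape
(29, 7)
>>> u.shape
(11, 7)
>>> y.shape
(7, 3)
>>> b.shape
(19, 7)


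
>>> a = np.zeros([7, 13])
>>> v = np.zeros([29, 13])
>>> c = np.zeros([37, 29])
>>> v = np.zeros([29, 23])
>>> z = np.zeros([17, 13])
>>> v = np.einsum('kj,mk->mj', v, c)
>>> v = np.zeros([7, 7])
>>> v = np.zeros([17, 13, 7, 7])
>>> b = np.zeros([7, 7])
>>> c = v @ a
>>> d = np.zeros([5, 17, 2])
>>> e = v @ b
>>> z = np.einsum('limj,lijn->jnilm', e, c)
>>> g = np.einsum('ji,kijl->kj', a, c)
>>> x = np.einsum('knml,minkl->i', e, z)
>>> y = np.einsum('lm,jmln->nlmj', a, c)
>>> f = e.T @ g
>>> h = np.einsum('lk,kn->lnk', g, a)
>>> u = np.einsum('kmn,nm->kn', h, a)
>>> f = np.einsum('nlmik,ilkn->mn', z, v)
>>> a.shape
(7, 13)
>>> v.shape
(17, 13, 7, 7)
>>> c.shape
(17, 13, 7, 13)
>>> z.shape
(7, 13, 13, 17, 7)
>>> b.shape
(7, 7)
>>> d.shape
(5, 17, 2)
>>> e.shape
(17, 13, 7, 7)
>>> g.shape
(17, 7)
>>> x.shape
(13,)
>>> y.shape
(13, 7, 13, 17)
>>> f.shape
(13, 7)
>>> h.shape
(17, 13, 7)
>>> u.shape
(17, 7)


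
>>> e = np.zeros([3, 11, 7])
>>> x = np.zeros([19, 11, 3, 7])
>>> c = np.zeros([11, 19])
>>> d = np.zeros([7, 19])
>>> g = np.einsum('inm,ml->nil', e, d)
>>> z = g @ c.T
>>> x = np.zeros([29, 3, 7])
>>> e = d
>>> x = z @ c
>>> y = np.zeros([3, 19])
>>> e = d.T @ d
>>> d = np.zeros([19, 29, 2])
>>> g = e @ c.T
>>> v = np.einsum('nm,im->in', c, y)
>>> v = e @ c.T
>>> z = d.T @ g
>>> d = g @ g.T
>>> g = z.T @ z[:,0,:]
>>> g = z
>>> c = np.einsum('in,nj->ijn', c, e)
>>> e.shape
(19, 19)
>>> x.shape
(11, 3, 19)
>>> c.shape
(11, 19, 19)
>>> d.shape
(19, 19)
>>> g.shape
(2, 29, 11)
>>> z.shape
(2, 29, 11)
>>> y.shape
(3, 19)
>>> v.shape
(19, 11)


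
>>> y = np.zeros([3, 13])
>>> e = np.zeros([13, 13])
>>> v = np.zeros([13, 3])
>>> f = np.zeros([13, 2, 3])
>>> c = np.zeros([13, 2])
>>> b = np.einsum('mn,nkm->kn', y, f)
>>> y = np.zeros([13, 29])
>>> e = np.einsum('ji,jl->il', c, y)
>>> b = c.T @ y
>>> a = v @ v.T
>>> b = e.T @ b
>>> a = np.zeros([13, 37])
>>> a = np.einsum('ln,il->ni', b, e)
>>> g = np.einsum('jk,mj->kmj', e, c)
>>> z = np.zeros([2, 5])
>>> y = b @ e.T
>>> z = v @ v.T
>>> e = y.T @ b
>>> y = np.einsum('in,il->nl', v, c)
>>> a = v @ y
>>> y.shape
(3, 2)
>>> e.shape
(2, 29)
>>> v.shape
(13, 3)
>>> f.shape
(13, 2, 3)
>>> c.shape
(13, 2)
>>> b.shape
(29, 29)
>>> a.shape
(13, 2)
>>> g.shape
(29, 13, 2)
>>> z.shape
(13, 13)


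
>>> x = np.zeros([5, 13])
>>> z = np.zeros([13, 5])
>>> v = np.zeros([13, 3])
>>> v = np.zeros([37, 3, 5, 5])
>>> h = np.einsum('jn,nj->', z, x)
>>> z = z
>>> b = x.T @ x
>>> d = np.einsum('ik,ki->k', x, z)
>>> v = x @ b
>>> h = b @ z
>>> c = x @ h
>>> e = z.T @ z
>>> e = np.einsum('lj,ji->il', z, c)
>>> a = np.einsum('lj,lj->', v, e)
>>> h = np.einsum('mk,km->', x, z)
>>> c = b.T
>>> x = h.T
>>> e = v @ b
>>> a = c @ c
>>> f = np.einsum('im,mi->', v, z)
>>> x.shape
()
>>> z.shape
(13, 5)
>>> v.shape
(5, 13)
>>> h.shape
()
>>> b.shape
(13, 13)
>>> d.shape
(13,)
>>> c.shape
(13, 13)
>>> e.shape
(5, 13)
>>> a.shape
(13, 13)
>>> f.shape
()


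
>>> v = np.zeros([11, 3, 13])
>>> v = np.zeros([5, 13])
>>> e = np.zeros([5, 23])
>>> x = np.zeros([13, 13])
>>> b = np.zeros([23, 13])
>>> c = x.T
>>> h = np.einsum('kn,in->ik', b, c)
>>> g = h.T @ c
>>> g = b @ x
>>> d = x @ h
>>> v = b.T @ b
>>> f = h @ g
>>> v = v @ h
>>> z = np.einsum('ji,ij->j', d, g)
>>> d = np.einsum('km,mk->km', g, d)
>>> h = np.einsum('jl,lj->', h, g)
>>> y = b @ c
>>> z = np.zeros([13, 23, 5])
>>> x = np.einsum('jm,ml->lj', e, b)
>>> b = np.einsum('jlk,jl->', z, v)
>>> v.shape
(13, 23)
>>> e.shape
(5, 23)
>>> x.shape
(13, 5)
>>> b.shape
()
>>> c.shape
(13, 13)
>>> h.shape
()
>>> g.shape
(23, 13)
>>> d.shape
(23, 13)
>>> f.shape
(13, 13)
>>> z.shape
(13, 23, 5)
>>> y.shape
(23, 13)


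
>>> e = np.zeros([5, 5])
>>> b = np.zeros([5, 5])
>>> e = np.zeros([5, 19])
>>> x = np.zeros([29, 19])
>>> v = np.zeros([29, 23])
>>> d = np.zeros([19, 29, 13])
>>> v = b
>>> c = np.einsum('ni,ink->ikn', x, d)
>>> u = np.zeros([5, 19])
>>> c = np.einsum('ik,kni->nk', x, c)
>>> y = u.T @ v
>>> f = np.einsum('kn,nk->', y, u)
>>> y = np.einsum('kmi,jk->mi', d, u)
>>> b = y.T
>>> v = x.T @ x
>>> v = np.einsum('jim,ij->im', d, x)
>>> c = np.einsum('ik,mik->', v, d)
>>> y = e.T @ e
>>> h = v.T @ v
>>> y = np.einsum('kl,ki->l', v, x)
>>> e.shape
(5, 19)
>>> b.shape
(13, 29)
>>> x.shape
(29, 19)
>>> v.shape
(29, 13)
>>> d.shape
(19, 29, 13)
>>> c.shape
()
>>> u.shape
(5, 19)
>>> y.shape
(13,)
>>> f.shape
()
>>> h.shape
(13, 13)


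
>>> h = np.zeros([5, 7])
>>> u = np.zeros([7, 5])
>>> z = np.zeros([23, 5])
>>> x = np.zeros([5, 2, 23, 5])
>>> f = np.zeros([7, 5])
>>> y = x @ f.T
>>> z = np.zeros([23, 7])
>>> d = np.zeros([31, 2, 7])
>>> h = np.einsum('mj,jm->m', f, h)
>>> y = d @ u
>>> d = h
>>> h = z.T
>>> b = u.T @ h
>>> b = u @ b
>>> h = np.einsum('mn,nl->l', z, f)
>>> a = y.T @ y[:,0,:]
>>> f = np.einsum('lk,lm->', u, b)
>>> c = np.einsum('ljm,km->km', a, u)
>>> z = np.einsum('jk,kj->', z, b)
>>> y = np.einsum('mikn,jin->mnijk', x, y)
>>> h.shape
(5,)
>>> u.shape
(7, 5)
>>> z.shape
()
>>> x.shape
(5, 2, 23, 5)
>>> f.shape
()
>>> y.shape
(5, 5, 2, 31, 23)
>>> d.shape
(7,)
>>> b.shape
(7, 23)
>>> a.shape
(5, 2, 5)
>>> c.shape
(7, 5)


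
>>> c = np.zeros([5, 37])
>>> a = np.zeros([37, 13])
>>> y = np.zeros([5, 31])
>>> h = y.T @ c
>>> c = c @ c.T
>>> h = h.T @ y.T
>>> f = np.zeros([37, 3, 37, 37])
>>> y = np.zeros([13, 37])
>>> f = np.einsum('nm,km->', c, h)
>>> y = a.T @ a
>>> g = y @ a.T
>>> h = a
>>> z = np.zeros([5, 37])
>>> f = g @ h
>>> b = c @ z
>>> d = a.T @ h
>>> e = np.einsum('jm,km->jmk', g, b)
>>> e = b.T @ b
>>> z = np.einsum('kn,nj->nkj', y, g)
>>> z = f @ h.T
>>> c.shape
(5, 5)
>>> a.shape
(37, 13)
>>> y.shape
(13, 13)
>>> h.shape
(37, 13)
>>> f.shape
(13, 13)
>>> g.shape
(13, 37)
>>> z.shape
(13, 37)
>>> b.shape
(5, 37)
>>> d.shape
(13, 13)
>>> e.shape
(37, 37)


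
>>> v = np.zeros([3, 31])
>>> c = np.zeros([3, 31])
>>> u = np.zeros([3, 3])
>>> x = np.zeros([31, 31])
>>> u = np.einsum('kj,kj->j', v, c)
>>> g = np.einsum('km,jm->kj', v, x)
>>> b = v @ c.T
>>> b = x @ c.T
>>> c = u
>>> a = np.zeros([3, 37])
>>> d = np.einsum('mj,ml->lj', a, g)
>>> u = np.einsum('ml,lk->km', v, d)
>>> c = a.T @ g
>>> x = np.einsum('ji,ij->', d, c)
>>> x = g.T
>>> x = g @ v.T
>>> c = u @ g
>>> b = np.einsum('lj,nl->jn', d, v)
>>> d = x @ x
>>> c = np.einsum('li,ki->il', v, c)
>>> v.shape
(3, 31)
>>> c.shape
(31, 3)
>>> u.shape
(37, 3)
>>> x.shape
(3, 3)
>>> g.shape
(3, 31)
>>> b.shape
(37, 3)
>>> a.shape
(3, 37)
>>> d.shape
(3, 3)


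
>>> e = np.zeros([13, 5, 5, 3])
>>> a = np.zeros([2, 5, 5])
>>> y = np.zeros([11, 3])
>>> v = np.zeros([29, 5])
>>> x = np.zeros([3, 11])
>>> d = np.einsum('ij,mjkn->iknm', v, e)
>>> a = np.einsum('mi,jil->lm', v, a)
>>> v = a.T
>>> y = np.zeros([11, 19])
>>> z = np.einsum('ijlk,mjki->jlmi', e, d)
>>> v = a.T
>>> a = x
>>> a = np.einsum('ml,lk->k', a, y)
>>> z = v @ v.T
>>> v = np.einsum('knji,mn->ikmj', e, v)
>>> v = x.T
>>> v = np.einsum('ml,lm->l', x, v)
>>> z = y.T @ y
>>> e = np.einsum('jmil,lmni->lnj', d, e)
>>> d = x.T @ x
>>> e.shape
(13, 5, 29)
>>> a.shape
(19,)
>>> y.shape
(11, 19)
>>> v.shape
(11,)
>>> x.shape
(3, 11)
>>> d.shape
(11, 11)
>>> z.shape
(19, 19)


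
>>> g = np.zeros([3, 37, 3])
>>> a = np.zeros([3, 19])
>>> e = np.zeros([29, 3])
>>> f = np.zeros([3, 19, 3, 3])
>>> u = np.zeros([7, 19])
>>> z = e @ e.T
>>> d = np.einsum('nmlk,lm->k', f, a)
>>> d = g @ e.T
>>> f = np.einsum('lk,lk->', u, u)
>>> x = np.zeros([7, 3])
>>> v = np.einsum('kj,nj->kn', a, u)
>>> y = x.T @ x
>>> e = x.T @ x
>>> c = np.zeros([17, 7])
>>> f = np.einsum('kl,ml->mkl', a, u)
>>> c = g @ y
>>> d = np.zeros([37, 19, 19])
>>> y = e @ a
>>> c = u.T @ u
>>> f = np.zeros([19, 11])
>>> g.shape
(3, 37, 3)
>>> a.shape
(3, 19)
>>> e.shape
(3, 3)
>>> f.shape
(19, 11)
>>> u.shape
(7, 19)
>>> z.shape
(29, 29)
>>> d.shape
(37, 19, 19)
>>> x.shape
(7, 3)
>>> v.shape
(3, 7)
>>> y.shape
(3, 19)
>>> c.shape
(19, 19)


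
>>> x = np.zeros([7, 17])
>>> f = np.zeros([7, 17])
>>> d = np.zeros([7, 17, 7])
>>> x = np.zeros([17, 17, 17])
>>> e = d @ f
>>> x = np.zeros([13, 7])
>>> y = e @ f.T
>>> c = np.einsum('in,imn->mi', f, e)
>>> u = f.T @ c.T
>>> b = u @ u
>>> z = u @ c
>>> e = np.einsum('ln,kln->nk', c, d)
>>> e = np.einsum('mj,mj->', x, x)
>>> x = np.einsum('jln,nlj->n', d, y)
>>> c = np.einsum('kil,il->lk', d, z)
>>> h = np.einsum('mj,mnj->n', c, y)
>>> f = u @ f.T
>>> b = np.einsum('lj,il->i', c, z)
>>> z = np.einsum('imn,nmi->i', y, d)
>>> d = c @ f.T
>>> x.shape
(7,)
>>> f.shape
(17, 7)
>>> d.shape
(7, 17)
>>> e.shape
()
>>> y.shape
(7, 17, 7)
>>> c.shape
(7, 7)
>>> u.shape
(17, 17)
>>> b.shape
(17,)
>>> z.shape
(7,)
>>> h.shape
(17,)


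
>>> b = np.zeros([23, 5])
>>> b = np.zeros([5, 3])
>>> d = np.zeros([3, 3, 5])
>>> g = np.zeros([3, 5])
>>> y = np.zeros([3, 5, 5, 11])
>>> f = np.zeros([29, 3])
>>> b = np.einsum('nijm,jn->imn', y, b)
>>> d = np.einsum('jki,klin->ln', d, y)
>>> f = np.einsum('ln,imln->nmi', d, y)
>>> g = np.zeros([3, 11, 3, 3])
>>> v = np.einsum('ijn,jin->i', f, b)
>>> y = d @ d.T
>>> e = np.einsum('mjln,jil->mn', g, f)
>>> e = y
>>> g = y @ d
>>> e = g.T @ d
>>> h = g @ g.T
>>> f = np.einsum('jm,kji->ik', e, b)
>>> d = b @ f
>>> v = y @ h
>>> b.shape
(5, 11, 3)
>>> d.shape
(5, 11, 5)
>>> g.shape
(5, 11)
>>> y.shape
(5, 5)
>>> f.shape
(3, 5)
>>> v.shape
(5, 5)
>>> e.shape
(11, 11)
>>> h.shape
(5, 5)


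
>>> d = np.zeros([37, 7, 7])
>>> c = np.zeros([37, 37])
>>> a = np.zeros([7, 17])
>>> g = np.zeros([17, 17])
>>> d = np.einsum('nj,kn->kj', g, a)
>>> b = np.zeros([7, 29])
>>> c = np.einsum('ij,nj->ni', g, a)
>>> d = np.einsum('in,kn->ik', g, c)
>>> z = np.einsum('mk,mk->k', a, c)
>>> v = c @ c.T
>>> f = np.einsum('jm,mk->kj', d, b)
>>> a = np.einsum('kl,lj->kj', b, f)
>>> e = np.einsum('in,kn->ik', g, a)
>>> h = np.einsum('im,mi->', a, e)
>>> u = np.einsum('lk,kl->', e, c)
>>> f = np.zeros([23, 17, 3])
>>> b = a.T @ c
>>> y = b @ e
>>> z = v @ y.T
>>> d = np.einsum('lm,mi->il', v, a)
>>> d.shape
(17, 7)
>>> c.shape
(7, 17)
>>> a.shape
(7, 17)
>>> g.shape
(17, 17)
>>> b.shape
(17, 17)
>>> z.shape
(7, 17)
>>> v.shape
(7, 7)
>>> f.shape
(23, 17, 3)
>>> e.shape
(17, 7)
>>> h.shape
()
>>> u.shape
()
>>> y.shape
(17, 7)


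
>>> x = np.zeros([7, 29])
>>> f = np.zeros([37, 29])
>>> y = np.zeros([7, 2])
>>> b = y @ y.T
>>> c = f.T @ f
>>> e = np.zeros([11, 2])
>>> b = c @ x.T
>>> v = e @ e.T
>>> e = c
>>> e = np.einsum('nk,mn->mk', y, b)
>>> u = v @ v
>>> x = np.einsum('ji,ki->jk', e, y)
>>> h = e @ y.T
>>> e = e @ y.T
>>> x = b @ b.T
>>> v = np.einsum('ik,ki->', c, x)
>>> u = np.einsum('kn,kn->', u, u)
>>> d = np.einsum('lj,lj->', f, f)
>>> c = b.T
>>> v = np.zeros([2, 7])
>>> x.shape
(29, 29)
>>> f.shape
(37, 29)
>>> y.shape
(7, 2)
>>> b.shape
(29, 7)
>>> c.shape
(7, 29)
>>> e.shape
(29, 7)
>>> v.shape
(2, 7)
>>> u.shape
()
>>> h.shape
(29, 7)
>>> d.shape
()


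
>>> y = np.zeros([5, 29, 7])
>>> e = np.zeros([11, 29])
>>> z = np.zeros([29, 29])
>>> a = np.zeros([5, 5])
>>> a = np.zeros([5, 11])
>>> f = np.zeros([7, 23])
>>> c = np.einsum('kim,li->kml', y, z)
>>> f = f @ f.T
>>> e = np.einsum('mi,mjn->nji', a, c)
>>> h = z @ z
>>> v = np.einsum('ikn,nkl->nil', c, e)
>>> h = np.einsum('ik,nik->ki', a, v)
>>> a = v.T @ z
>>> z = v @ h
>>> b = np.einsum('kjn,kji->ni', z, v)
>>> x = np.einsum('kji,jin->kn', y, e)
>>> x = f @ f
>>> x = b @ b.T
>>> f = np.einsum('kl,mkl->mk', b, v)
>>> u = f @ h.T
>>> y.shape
(5, 29, 7)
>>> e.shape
(29, 7, 11)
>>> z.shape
(29, 5, 5)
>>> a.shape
(11, 5, 29)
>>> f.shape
(29, 5)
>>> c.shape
(5, 7, 29)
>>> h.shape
(11, 5)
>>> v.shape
(29, 5, 11)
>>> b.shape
(5, 11)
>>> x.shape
(5, 5)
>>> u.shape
(29, 11)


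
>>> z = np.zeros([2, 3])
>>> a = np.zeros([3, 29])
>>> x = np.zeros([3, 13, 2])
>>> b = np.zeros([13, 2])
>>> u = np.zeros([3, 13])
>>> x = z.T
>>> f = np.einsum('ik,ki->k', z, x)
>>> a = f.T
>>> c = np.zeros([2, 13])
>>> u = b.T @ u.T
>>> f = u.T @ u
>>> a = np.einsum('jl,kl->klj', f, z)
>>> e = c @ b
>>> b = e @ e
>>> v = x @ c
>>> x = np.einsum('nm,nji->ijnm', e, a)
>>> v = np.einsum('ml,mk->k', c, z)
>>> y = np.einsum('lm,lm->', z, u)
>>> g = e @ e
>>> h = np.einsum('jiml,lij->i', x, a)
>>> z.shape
(2, 3)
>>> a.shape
(2, 3, 3)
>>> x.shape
(3, 3, 2, 2)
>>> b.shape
(2, 2)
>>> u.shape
(2, 3)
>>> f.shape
(3, 3)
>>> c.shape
(2, 13)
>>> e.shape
(2, 2)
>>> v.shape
(3,)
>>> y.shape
()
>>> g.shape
(2, 2)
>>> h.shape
(3,)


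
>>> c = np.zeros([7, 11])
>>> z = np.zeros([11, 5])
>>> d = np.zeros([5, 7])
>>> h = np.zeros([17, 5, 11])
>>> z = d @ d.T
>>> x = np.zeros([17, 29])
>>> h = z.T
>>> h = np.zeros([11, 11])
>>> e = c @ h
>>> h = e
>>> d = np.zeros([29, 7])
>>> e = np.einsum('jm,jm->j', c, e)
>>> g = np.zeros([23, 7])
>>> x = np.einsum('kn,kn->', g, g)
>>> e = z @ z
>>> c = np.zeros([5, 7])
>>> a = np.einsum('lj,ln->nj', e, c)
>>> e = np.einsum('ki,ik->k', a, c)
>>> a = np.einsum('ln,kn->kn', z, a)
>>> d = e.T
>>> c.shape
(5, 7)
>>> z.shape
(5, 5)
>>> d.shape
(7,)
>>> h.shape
(7, 11)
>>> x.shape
()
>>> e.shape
(7,)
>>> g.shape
(23, 7)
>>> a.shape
(7, 5)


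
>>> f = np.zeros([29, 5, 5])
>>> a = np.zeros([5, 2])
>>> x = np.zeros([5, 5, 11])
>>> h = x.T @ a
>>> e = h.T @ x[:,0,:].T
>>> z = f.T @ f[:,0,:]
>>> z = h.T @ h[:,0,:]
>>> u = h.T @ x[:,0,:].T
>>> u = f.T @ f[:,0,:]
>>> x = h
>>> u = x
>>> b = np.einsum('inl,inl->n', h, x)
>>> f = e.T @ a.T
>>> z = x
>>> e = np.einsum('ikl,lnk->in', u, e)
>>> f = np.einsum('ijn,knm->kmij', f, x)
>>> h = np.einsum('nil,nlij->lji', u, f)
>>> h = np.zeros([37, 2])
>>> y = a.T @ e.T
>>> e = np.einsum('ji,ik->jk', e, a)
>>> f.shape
(11, 2, 5, 5)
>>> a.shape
(5, 2)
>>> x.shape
(11, 5, 2)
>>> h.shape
(37, 2)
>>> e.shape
(11, 2)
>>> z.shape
(11, 5, 2)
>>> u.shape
(11, 5, 2)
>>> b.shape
(5,)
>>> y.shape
(2, 11)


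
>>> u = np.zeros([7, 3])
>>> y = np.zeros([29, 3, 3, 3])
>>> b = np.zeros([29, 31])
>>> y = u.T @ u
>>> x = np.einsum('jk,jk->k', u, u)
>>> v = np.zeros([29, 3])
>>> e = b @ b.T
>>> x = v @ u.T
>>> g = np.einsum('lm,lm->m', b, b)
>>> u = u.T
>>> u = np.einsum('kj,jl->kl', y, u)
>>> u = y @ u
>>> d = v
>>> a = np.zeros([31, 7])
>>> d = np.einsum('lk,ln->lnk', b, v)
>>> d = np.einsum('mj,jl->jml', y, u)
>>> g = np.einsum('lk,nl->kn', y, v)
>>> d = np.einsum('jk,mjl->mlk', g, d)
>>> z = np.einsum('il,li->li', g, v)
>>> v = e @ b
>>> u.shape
(3, 7)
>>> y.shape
(3, 3)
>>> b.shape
(29, 31)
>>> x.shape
(29, 7)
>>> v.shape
(29, 31)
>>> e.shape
(29, 29)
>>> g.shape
(3, 29)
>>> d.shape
(3, 7, 29)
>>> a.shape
(31, 7)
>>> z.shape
(29, 3)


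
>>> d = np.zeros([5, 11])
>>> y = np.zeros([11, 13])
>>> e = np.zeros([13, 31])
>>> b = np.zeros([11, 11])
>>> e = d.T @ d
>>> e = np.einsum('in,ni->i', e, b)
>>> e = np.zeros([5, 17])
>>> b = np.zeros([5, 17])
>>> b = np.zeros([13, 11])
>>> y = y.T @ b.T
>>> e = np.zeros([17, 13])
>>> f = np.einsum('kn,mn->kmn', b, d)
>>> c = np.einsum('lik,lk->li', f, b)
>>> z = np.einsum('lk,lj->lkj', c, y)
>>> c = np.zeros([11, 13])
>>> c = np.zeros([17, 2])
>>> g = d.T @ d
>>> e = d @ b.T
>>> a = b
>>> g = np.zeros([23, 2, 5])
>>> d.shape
(5, 11)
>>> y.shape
(13, 13)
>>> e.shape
(5, 13)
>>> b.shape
(13, 11)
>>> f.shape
(13, 5, 11)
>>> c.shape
(17, 2)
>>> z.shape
(13, 5, 13)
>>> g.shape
(23, 2, 5)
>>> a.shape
(13, 11)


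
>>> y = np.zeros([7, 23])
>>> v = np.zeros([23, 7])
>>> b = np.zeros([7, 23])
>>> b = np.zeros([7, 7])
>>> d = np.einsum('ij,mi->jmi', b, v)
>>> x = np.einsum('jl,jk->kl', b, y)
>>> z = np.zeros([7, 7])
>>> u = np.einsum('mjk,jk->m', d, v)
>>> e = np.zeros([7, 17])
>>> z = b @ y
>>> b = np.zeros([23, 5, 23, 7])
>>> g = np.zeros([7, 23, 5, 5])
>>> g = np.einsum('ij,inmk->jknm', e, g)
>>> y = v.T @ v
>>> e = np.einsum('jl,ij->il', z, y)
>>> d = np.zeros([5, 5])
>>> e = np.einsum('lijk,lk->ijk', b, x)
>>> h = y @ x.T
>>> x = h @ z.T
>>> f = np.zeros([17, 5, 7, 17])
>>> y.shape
(7, 7)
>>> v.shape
(23, 7)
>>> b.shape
(23, 5, 23, 7)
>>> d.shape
(5, 5)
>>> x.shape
(7, 7)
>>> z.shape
(7, 23)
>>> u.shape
(7,)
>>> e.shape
(5, 23, 7)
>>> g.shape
(17, 5, 23, 5)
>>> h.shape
(7, 23)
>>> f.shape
(17, 5, 7, 17)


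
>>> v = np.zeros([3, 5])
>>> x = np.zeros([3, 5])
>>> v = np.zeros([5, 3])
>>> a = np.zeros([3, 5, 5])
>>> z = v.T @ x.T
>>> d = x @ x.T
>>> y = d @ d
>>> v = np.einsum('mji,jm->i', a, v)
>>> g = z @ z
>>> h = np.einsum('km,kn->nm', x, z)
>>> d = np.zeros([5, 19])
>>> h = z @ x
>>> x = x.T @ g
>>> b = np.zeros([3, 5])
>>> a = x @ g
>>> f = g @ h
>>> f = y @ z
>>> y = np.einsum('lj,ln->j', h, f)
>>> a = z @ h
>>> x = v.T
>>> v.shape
(5,)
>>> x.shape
(5,)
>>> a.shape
(3, 5)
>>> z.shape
(3, 3)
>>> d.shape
(5, 19)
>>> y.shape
(5,)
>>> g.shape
(3, 3)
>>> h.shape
(3, 5)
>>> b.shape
(3, 5)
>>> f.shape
(3, 3)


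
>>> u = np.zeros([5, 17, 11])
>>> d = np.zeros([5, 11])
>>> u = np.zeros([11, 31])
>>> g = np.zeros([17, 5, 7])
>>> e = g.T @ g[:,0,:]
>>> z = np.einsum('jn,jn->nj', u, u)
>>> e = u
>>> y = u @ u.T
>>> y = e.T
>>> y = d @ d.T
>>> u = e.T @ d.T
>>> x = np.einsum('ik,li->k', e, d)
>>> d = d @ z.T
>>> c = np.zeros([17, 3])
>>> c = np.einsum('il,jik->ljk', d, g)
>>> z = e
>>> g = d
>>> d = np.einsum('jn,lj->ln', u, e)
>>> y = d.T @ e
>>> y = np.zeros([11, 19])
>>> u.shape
(31, 5)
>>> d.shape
(11, 5)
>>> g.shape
(5, 31)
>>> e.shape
(11, 31)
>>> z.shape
(11, 31)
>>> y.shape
(11, 19)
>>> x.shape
(31,)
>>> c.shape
(31, 17, 7)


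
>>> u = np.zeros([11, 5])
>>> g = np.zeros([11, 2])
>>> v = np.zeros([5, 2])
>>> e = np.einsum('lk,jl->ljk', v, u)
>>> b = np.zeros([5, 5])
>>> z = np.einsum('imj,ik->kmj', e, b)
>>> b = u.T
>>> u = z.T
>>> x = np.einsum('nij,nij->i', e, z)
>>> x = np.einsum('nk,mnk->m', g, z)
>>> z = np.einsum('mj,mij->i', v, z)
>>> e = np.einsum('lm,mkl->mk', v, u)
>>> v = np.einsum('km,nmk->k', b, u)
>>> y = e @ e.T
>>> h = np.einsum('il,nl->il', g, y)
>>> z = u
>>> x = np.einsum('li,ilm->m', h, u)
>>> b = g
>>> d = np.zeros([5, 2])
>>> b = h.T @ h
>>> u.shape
(2, 11, 5)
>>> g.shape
(11, 2)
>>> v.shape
(5,)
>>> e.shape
(2, 11)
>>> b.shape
(2, 2)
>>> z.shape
(2, 11, 5)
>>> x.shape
(5,)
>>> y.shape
(2, 2)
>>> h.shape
(11, 2)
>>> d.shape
(5, 2)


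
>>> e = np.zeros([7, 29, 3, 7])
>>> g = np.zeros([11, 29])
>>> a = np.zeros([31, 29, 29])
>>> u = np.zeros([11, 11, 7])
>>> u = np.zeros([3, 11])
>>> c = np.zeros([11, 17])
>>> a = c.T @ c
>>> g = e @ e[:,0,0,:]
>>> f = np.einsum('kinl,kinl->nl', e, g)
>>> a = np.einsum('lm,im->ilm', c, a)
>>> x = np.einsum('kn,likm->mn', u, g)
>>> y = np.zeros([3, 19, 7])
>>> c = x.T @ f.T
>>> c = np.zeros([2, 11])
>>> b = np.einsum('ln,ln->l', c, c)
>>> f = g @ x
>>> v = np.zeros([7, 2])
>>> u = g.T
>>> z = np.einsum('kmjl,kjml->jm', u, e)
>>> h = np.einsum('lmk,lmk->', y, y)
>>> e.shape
(7, 29, 3, 7)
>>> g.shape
(7, 29, 3, 7)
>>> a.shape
(17, 11, 17)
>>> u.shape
(7, 3, 29, 7)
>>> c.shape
(2, 11)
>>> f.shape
(7, 29, 3, 11)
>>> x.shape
(7, 11)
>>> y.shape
(3, 19, 7)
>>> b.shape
(2,)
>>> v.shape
(7, 2)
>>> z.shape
(29, 3)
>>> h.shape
()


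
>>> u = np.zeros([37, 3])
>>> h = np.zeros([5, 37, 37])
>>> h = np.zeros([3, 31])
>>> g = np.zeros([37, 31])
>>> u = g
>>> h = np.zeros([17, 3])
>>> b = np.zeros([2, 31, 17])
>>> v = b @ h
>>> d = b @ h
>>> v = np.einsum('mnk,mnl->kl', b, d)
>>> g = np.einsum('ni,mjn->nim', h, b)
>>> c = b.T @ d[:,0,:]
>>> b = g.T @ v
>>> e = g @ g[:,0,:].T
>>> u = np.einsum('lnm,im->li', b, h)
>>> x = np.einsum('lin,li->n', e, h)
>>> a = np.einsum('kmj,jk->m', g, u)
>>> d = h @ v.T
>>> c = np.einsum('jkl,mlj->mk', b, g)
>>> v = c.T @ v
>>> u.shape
(2, 17)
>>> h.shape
(17, 3)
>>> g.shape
(17, 3, 2)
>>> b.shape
(2, 3, 3)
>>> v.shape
(3, 3)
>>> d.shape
(17, 17)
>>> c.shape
(17, 3)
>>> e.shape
(17, 3, 17)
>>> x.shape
(17,)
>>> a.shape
(3,)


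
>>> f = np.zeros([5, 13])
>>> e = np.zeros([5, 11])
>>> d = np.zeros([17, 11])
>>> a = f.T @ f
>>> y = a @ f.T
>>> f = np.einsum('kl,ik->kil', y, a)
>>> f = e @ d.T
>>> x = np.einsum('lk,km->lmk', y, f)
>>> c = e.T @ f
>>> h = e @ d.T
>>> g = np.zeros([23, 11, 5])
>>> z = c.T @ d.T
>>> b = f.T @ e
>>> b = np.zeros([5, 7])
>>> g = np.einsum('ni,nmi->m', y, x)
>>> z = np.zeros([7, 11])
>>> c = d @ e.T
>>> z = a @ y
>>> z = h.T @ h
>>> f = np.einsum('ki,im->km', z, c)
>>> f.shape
(17, 5)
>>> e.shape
(5, 11)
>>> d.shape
(17, 11)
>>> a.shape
(13, 13)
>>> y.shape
(13, 5)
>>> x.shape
(13, 17, 5)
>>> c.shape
(17, 5)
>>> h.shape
(5, 17)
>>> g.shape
(17,)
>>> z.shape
(17, 17)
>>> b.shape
(5, 7)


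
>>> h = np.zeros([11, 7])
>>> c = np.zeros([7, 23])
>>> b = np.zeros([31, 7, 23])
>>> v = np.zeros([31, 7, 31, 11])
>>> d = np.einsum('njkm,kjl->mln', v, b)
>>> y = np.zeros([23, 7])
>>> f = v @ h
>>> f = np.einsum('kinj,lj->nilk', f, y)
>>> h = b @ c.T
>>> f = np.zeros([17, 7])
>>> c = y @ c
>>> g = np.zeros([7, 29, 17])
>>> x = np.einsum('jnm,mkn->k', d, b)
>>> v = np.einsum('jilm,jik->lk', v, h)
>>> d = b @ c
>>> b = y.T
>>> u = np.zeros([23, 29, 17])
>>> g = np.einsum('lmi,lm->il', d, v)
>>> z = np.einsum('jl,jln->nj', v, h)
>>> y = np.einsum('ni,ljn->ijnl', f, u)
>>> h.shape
(31, 7, 7)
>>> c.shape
(23, 23)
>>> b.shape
(7, 23)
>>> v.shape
(31, 7)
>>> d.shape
(31, 7, 23)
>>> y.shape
(7, 29, 17, 23)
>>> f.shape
(17, 7)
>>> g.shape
(23, 31)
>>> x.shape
(7,)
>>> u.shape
(23, 29, 17)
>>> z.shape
(7, 31)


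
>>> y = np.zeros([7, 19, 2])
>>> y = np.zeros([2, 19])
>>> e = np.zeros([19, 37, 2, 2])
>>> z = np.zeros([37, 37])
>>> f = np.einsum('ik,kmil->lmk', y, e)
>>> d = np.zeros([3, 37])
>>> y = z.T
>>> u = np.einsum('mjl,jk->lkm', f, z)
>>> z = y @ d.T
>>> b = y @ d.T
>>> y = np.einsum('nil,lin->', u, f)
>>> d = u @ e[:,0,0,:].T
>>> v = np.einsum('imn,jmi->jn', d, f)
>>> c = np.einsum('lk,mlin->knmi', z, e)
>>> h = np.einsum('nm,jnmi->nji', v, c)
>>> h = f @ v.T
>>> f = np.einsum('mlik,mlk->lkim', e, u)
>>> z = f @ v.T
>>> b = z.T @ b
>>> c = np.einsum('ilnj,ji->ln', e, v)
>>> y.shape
()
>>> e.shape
(19, 37, 2, 2)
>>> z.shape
(37, 2, 2, 2)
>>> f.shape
(37, 2, 2, 19)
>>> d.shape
(19, 37, 19)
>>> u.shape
(19, 37, 2)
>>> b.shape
(2, 2, 2, 3)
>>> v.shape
(2, 19)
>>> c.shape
(37, 2)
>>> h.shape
(2, 37, 2)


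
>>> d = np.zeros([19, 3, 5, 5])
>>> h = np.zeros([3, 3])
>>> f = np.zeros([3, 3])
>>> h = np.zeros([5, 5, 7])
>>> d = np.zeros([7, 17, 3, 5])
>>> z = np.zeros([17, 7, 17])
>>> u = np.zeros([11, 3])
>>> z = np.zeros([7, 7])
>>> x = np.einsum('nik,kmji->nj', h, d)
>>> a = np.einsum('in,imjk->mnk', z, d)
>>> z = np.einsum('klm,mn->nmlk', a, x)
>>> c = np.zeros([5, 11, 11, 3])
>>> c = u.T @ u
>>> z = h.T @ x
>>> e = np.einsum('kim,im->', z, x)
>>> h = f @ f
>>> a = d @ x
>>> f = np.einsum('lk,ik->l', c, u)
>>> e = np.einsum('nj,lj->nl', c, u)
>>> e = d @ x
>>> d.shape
(7, 17, 3, 5)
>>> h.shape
(3, 3)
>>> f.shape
(3,)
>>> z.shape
(7, 5, 3)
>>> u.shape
(11, 3)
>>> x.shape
(5, 3)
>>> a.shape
(7, 17, 3, 3)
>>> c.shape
(3, 3)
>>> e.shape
(7, 17, 3, 3)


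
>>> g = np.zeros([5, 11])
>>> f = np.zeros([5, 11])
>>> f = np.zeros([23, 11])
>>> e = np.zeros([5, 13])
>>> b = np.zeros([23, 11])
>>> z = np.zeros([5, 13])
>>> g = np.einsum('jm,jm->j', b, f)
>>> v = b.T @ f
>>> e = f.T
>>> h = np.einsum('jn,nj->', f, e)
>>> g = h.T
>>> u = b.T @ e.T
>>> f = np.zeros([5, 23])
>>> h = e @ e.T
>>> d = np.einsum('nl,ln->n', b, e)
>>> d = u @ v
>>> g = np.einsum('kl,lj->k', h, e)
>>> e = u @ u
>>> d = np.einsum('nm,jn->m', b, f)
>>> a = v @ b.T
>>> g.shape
(11,)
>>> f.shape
(5, 23)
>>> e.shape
(11, 11)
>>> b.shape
(23, 11)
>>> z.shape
(5, 13)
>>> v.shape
(11, 11)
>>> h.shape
(11, 11)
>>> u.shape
(11, 11)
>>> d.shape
(11,)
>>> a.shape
(11, 23)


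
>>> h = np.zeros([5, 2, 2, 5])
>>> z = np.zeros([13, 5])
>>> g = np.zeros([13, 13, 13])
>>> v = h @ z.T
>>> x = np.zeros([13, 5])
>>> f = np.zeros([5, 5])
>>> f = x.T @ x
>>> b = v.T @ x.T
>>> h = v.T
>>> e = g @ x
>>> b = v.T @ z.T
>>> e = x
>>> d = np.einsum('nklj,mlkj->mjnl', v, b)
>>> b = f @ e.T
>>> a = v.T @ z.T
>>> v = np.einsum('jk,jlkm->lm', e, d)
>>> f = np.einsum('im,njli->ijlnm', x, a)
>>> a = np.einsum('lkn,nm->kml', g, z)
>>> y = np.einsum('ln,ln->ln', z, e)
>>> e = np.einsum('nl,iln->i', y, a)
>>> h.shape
(13, 2, 2, 5)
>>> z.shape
(13, 5)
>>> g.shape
(13, 13, 13)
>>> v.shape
(13, 2)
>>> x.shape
(13, 5)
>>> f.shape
(13, 2, 2, 13, 5)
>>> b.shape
(5, 13)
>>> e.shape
(13,)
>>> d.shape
(13, 13, 5, 2)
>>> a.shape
(13, 5, 13)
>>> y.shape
(13, 5)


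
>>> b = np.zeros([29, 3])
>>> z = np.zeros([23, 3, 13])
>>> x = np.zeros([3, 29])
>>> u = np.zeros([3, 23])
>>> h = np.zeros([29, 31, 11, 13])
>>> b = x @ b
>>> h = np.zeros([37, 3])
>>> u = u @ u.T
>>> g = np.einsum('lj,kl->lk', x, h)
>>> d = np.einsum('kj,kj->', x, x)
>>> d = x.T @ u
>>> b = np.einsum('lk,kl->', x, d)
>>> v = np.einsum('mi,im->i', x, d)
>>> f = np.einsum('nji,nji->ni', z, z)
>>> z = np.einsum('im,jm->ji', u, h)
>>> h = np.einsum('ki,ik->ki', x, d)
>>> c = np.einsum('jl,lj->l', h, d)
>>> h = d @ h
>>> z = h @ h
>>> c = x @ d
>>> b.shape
()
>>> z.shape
(29, 29)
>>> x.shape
(3, 29)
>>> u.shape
(3, 3)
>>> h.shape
(29, 29)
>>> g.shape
(3, 37)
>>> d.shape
(29, 3)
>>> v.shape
(29,)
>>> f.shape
(23, 13)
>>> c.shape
(3, 3)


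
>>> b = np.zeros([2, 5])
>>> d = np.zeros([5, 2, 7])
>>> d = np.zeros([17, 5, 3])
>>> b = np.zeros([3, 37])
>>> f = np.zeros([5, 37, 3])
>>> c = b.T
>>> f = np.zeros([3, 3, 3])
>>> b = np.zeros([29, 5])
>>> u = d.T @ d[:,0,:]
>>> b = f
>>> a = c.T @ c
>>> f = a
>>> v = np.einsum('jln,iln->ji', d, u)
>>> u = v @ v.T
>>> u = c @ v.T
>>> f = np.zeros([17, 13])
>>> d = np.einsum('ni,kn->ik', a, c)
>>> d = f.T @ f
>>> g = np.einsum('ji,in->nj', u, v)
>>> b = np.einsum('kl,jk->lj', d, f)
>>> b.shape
(13, 17)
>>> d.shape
(13, 13)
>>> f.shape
(17, 13)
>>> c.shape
(37, 3)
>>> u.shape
(37, 17)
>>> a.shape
(3, 3)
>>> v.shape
(17, 3)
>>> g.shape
(3, 37)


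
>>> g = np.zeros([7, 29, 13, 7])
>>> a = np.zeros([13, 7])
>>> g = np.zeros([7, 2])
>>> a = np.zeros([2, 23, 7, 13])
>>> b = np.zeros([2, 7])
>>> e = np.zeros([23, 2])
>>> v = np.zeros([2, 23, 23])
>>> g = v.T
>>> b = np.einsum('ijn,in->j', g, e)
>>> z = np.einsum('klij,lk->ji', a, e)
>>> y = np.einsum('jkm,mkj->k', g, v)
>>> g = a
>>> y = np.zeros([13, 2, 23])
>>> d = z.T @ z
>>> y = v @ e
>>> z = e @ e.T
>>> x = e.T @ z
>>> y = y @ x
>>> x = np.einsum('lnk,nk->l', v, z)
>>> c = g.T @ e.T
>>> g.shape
(2, 23, 7, 13)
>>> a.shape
(2, 23, 7, 13)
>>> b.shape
(23,)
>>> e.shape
(23, 2)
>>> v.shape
(2, 23, 23)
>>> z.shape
(23, 23)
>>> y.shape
(2, 23, 23)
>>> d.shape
(7, 7)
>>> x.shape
(2,)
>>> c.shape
(13, 7, 23, 23)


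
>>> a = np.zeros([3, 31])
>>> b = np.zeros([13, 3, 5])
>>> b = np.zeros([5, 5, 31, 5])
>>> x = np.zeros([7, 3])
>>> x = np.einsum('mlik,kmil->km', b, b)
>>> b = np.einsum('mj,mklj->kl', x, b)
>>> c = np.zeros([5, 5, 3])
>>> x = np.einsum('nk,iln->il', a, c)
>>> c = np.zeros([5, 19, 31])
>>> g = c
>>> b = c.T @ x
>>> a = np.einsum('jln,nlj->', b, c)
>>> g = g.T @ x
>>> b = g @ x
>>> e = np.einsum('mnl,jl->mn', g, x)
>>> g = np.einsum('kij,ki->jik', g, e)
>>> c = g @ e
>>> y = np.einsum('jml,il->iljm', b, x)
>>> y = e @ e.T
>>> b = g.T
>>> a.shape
()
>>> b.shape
(31, 19, 5)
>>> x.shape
(5, 5)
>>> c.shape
(5, 19, 19)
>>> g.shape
(5, 19, 31)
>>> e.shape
(31, 19)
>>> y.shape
(31, 31)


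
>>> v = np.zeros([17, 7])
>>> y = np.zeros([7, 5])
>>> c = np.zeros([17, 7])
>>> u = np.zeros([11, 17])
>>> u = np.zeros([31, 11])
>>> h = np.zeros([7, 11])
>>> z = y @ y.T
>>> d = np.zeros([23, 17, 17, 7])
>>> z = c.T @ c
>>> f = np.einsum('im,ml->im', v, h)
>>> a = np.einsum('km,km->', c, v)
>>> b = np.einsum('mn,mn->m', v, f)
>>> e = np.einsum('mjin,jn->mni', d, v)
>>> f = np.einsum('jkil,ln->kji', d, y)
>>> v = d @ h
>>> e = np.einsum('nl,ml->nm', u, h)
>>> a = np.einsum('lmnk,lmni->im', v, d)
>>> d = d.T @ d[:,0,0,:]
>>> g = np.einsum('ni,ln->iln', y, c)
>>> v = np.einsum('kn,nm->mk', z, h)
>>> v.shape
(11, 7)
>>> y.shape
(7, 5)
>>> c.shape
(17, 7)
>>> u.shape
(31, 11)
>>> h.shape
(7, 11)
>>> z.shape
(7, 7)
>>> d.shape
(7, 17, 17, 7)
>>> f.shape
(17, 23, 17)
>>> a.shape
(7, 17)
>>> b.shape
(17,)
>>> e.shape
(31, 7)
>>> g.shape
(5, 17, 7)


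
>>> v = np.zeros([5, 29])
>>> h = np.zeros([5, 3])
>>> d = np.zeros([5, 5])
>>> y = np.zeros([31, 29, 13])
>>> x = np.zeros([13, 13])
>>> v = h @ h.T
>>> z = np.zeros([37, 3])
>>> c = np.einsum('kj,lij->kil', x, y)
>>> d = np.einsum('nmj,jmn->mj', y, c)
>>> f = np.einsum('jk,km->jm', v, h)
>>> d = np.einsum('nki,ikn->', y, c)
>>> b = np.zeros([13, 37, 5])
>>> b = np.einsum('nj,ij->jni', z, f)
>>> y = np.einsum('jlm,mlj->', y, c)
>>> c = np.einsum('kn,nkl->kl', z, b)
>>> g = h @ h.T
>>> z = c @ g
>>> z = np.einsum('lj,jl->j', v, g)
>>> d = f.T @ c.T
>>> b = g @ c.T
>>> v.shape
(5, 5)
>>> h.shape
(5, 3)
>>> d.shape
(3, 37)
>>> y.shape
()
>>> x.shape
(13, 13)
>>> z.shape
(5,)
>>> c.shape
(37, 5)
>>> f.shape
(5, 3)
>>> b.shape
(5, 37)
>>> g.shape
(5, 5)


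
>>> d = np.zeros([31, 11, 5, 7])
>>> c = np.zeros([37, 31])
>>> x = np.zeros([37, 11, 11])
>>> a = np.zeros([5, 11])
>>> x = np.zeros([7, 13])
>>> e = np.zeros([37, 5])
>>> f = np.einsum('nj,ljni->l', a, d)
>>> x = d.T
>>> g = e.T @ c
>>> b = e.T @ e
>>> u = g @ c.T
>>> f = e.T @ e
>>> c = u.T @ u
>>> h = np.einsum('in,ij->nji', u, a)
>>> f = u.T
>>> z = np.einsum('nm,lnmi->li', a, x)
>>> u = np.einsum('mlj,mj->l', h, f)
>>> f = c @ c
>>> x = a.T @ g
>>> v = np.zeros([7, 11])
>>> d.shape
(31, 11, 5, 7)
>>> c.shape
(37, 37)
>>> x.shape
(11, 31)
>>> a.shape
(5, 11)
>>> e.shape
(37, 5)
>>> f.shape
(37, 37)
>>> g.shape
(5, 31)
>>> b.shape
(5, 5)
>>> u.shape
(11,)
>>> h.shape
(37, 11, 5)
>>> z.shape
(7, 31)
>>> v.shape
(7, 11)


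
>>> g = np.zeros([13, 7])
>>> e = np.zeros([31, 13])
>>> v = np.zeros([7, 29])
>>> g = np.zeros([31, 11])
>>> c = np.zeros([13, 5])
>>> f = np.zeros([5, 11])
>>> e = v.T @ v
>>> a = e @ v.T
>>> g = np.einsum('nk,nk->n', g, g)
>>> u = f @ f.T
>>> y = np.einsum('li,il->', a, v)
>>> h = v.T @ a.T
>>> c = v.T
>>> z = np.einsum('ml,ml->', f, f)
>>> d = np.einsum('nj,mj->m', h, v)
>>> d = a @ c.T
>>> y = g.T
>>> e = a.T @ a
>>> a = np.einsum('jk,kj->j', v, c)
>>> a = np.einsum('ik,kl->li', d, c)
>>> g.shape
(31,)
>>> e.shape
(7, 7)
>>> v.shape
(7, 29)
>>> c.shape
(29, 7)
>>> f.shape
(5, 11)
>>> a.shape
(7, 29)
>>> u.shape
(5, 5)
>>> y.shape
(31,)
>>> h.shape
(29, 29)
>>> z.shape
()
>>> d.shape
(29, 29)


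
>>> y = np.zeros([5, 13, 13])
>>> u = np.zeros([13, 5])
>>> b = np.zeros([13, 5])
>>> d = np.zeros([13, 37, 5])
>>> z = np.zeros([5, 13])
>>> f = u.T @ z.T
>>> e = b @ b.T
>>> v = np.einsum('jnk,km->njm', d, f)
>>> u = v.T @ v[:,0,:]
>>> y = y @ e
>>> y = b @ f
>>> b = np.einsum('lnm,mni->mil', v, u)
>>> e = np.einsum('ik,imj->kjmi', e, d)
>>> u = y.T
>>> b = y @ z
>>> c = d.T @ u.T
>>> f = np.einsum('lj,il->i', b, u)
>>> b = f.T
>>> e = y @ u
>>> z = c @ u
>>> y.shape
(13, 5)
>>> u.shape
(5, 13)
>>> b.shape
(5,)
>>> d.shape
(13, 37, 5)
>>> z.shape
(5, 37, 13)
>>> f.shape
(5,)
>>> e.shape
(13, 13)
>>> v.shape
(37, 13, 5)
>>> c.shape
(5, 37, 5)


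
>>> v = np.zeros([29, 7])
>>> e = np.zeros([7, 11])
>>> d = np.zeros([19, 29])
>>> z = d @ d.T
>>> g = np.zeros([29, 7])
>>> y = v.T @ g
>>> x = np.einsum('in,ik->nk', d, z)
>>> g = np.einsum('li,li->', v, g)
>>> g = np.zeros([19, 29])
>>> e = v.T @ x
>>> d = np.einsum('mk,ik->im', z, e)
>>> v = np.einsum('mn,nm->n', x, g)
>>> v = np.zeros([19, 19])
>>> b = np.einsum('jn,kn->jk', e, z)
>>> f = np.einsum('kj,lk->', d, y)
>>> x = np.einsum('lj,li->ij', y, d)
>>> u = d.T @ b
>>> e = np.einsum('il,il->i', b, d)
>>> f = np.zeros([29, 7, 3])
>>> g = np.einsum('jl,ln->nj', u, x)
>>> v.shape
(19, 19)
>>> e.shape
(7,)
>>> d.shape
(7, 19)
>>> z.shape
(19, 19)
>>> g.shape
(7, 19)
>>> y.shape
(7, 7)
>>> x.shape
(19, 7)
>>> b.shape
(7, 19)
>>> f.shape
(29, 7, 3)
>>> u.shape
(19, 19)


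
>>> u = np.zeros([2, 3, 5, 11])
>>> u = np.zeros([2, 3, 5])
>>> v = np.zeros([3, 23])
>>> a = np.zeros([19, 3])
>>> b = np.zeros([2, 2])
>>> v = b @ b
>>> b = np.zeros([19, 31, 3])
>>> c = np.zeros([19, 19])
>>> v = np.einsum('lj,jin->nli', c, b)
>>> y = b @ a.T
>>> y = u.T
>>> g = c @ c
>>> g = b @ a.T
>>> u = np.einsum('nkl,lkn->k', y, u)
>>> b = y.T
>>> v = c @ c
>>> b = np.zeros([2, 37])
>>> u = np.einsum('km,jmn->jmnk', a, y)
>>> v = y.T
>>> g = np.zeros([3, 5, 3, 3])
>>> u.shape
(5, 3, 2, 19)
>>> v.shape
(2, 3, 5)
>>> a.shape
(19, 3)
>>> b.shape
(2, 37)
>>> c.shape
(19, 19)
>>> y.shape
(5, 3, 2)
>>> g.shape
(3, 5, 3, 3)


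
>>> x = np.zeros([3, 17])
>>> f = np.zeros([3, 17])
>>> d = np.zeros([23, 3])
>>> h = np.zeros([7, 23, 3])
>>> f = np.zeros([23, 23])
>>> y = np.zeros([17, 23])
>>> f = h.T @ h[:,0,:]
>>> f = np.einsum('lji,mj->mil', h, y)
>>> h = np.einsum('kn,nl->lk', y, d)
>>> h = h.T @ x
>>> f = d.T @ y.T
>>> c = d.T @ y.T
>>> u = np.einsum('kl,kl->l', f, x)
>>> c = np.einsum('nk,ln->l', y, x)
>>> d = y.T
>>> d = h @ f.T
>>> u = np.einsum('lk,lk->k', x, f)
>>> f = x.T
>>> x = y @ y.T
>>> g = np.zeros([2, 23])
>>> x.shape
(17, 17)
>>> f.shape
(17, 3)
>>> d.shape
(17, 3)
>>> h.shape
(17, 17)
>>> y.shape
(17, 23)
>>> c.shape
(3,)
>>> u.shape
(17,)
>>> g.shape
(2, 23)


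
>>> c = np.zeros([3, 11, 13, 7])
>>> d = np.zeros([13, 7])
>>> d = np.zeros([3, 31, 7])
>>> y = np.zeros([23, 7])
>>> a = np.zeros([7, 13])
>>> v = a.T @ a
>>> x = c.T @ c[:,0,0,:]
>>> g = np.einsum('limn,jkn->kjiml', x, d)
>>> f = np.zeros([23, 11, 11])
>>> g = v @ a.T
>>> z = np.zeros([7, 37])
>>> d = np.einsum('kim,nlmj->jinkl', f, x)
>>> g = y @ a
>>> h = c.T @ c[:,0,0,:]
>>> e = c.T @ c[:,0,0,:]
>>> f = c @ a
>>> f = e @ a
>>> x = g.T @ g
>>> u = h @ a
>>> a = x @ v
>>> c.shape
(3, 11, 13, 7)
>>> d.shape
(7, 11, 7, 23, 13)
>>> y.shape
(23, 7)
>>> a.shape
(13, 13)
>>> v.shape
(13, 13)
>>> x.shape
(13, 13)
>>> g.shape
(23, 13)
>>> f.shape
(7, 13, 11, 13)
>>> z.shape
(7, 37)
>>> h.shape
(7, 13, 11, 7)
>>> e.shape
(7, 13, 11, 7)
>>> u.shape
(7, 13, 11, 13)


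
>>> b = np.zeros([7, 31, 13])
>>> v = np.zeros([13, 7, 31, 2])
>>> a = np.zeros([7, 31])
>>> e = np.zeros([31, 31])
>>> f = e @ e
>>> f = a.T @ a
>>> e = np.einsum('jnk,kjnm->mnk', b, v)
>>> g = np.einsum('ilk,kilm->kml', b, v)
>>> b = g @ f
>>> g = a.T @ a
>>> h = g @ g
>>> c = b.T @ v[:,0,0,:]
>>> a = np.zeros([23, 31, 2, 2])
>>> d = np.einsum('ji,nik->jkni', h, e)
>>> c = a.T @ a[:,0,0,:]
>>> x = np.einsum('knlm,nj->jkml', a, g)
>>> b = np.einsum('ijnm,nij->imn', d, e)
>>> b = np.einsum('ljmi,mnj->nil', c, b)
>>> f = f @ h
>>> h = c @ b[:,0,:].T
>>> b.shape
(31, 2, 2)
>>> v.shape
(13, 7, 31, 2)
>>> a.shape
(23, 31, 2, 2)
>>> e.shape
(2, 31, 13)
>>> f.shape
(31, 31)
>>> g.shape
(31, 31)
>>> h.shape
(2, 2, 31, 31)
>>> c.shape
(2, 2, 31, 2)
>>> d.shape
(31, 13, 2, 31)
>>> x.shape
(31, 23, 2, 2)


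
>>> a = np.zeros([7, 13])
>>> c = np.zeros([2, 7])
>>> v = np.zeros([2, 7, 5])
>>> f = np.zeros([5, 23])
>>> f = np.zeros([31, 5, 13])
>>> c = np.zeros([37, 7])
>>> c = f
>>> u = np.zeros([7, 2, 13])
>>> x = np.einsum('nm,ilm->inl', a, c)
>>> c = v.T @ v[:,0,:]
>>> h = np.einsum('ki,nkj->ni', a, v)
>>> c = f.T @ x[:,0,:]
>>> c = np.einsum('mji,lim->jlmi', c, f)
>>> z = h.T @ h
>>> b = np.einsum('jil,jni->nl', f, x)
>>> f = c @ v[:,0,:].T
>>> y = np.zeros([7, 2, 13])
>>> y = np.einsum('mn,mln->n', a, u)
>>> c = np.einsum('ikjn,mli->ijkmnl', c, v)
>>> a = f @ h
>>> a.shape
(5, 31, 13, 13)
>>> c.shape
(5, 13, 31, 2, 5, 7)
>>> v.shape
(2, 7, 5)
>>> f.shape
(5, 31, 13, 2)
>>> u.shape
(7, 2, 13)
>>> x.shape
(31, 7, 5)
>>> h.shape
(2, 13)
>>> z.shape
(13, 13)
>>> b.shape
(7, 13)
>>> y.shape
(13,)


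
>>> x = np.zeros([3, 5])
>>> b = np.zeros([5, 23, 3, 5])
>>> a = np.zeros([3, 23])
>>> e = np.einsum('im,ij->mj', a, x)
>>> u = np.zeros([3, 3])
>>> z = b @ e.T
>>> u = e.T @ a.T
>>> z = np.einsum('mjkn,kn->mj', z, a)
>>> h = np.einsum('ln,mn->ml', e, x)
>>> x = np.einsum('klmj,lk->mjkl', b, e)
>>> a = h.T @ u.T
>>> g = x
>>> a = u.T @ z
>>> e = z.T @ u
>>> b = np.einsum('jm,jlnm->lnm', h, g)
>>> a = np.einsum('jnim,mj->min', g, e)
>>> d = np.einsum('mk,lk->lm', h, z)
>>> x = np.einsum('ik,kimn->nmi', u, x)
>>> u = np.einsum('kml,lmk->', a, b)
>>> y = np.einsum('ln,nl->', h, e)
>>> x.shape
(23, 5, 5)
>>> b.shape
(5, 5, 23)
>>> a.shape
(23, 5, 5)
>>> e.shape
(23, 3)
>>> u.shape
()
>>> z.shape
(5, 23)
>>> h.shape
(3, 23)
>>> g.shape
(3, 5, 5, 23)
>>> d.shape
(5, 3)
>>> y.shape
()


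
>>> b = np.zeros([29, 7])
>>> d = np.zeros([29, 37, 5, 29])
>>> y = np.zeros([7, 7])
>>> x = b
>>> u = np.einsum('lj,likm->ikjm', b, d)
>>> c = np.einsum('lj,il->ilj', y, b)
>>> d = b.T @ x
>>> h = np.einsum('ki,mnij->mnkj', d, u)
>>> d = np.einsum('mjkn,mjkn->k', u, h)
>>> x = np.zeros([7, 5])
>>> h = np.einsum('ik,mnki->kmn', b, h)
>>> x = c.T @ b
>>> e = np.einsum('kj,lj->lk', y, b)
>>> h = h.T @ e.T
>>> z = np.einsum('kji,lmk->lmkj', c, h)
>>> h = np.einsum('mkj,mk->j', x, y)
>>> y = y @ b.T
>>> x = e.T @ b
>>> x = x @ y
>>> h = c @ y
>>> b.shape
(29, 7)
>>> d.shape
(7,)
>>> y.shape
(7, 29)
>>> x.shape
(7, 29)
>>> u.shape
(37, 5, 7, 29)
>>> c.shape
(29, 7, 7)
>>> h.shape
(29, 7, 29)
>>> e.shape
(29, 7)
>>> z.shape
(5, 37, 29, 7)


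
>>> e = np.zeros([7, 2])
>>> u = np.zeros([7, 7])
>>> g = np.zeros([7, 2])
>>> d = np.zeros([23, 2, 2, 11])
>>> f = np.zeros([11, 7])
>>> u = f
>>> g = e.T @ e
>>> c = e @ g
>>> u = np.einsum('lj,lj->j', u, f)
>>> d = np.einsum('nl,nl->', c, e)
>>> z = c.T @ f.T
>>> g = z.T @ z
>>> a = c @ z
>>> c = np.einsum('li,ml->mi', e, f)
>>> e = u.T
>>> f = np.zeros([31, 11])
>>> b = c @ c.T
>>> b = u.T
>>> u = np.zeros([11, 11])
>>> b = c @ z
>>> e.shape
(7,)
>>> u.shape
(11, 11)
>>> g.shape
(11, 11)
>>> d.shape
()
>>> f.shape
(31, 11)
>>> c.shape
(11, 2)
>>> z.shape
(2, 11)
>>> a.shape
(7, 11)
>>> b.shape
(11, 11)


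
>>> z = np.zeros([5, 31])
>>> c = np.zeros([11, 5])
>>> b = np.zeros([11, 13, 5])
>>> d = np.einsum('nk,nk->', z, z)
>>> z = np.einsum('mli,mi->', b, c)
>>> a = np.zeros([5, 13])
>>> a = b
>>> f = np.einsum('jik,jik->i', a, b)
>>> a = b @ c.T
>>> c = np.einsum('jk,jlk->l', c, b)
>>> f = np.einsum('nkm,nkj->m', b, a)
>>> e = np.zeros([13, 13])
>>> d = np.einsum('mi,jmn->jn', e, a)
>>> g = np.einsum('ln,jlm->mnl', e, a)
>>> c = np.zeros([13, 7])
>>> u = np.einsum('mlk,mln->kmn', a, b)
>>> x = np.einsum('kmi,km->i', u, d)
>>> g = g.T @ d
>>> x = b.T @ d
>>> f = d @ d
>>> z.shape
()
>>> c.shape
(13, 7)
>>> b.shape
(11, 13, 5)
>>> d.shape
(11, 11)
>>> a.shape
(11, 13, 11)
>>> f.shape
(11, 11)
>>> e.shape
(13, 13)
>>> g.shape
(13, 13, 11)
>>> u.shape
(11, 11, 5)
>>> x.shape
(5, 13, 11)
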